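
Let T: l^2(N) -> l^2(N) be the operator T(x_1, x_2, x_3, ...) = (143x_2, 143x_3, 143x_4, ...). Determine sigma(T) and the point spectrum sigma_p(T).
sigma(T) = closed disk {z in C : |z| ≤ 143}; sigma_p(T) = open disk {z in C : |z| < 143}

Note T = 143·V where V is the unit left shift (V x)_k = x_{k+1}; so sigma(T) = 143·sigma(V) and ||T|| = 143||V||. ||T x||^2 = 20449sum_{k≥2} |x_k|^2 ≤ 20449||x||^2, with equality on {x : x_1 = 0}, so ||T|| = 143. For any lambda with |lambda| < 143, set r = lambda/143 (|r| < 1); the vector x = (1, r, r^2, ...) is in l^2 and satisfies T x = 143(r, r^2, ...) = lambda x, so lambda is an eigenvalue. On the boundary |lambda| = 143 the geometric series diverges, so no l^2 eigenvector exists, but these lambda lie in the approximate point spectrum. Hence sigma(T) is the closed disk of radius 143 and sigma_p(T) is the open disk.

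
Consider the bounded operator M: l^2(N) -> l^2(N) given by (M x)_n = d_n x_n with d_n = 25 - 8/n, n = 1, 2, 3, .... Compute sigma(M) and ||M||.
sigma(M) = {25 - 8/n : n ≥ 1} ∪ {25}; ||M|| = 25

A bounded diagonal operator on l^2 with diagonal entries d_n has spectrum equal to the closure of {d_n : n ≥ 1}: every d_n is an eigenvalue (with eigenvector e_n), so {d_n} ⊂ sigma(M); the spectrum is closed, so its closure is too; and for lambda not in the closure, (M - lambda I) has bounded inverse (the diagonal entries 1/(d_n - lambda) are bounded). For our sequence d_n = 25 - 8/n, n = 1, 2, 3, ...:
  - {d_n} = {25 - 8/n : n ≥ 1}; the only limit point is 25
  - closure = {25 - 8/n : n ≥ 1} ∪ {25}
For the norm: a diagonal operator has ||M|| = sup_n |d_n|. Here d_n = 25 - 8/n increases monotonically from d_1 = 17 toward 25, with all terms in [17, 25); so sup_n |d_n| = 25 (the supremum is the limit, not attained). So ||M|| = 25.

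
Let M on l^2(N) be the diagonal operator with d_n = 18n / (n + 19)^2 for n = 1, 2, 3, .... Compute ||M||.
||M|| = 9/38 (attained at n = 19)

For M diagonal, ||M|| = sup_n |d_n|. Treat f(x) = 18x / (x + 19)^2 for real x > 0. By the quotient rule, f'(x) = 18(19 - x)/(x + 19)^3, which is positive for x < 19 and negative for x > 19. So f has a unique maximum at x = 19, and since 19 is a positive integer, the supremum over n ≥ 1 is attained at n = 19: d_19 = 18·19/(19 + 19)^2 = 18·19/1444 = 9/38. Hence ||M|| = 9/38.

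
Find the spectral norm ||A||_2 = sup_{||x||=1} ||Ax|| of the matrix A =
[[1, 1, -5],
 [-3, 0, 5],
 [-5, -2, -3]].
||A||_2 ≈ 7.7477 (= sqrt(largest eigenvalue of A^T A))

||A||_2 = sigma_max(A) = sqrt(lambda_max(A^T A)). Form the symmetric matrix M = A^T A =
[[35, 11, -5],
 [11, 5, 1],
 [-5, 1, 59]].
Its characteristic polynomial (trace, sum of principal 2x2 minors, determinant of M give the coefficients) is
  p(λ) = det(λ I - M) = λ^3 - 99λ^2 + 2388λ - 2916.
No integer candidate from the rational root theorem (±divisors of 2916) is a root, so the roots are irrational. The cubic discriminant is Δ = 2281576464 > 0, so there are three distinct real roots. p(1) = -626 and p(2) = 1472 have opposite signs, so a root lies in (1, 2); Newton's method refines it to λ ≈ 1.2891. p(37) = 562 and p(38) = -256 have opposite signs, so a root lies in (37, 38); Newton's method refines it to λ ≈ 37.6834. p(60) = -36 and p(61) = 1354 have opposite signs, so a root lies in (60, 61); Newton's method refines it to λ ≈ 60.0275. Check (Vieta): the three roots sum to 99, matching tr M = 99.
So the eigenvalues of A^T A are ≈ 1.2891, 37.6834, 60.0275 (all ≥ 0, as they must be for A^T A). The largest is λ_max ≈ 60.0275, hence ||A||_2 = sqrt(λ_max) ≈ 7.7477.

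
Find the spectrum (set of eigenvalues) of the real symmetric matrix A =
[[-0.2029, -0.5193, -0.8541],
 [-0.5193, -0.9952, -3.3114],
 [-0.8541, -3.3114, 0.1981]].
sigma(A) ≈ {-4, 0, 3}

A is real symmetric, so its spectrum consists of real eigenvalues. Expanding the characteristic polynomial of the displayed matrix gives
  det(λ I - A) = p(λ) = λ^3 + (1)λ^2 + (-12)λ + (0).
Solving p(λ) = 0 yields eigenvalues ≈ -4, 0, 3. (A is shown rounded to 4 decimals, so these recover the underlying integer eigenvalues to within that precision.)
Verification: the trace of A = -1 equals the sum of eigenvalues -1, and det(A) ≈ 0.0000 matches the eigenvalue product 0.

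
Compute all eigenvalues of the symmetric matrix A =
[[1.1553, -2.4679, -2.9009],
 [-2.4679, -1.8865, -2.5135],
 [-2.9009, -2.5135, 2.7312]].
sigma(A) ≈ {-5, 2, 5}

A is real symmetric, so its spectrum consists of real eigenvalues. Expanding the characteristic polynomial of the displayed matrix gives
  det(λ I - A) = p(λ) = λ^3 + (-2)λ^2 + (-25)λ + (50).
Solving p(λ) = 0 yields eigenvalues ≈ -5, 2, 5. (A is shown rounded to 4 decimals, so these recover the underlying integer eigenvalues to within that precision.)
Verification: the trace of A = 2 equals the sum of eigenvalues 2, and det(A) ≈ -49.9995 matches the eigenvalue product -50.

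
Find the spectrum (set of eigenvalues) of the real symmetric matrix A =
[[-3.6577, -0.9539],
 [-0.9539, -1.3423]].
sigma(A) ≈ {-4, -1}

A is real symmetric, so its spectrum consists of real eigenvalues. Expanding the characteristic polynomial of the displayed matrix gives
  det(λ I - A) = p(λ) = λ^2 + (5)λ + (4).
Solving p(λ) = 0 yields eigenvalues ≈ -4, -1. (A is shown rounded to 4 decimals, so these recover the underlying integer eigenvalues to within that precision.)
Verification: the trace of A = -5 equals the sum of eigenvalues -5, and det(A) ≈ 3.9998 matches the eigenvalue product 4.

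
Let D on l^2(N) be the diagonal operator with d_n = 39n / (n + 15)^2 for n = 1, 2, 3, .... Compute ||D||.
||D|| = 13/20 (attained at n = 15)

For D diagonal, ||D|| = sup_n |d_n|. Treat f(x) = 39x / (x + 15)^2 for real x > 0. By the quotient rule, f'(x) = 39(15 - x)/(x + 15)^3, which is positive for x < 15 and negative for x > 15. So f has a unique maximum at x = 15, and since 15 is a positive integer, the supremum over n ≥ 1 is attained at n = 15: d_15 = 39·15/(15 + 15)^2 = 39·15/900 = 13/20. Hence ||D|| = 13/20.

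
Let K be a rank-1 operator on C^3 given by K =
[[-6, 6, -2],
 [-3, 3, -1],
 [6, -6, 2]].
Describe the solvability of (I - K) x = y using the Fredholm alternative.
(I - K) is invertible (det(I - K) = 2 ≠ 0), so for every y in C^3 the equation (I - K) x = y has a unique solution.

K has rank 1, so it is an outer product K = u v^T: every row of K is a multiple of one row vector. Reading off the entries, u = (-2, -1, 2) and v = (3, -3, 1) (row i of K equals u_i·v^T). A rank-one matrix u v^T satisfies K u = u (v·u) and kills the (2)-dimensional subspace v^⊥, so its characteristic polynomial is lambda^2 (lambda - v·u) with v·u = tr K = -1. Hence the eigenvalues of I - K are 1 (multiplicity 2) and 1 - (-1) = 2, so det(I - K) = 2. (Direct check: I - K =
[[7, -6, 2],
 [3, -2, 1],
 [-6, 6, -1]]
has determinant 2.) The finite-dimensional Fredholm alternative says: either (I - K) is invertible, or ker(I - K) ≠ {0} and then range(I - K) = ker((I - K)^*)^⊥, with dim ker(I - K) = dim ker((I - K)^*). Since det(I - K) ≠ 0, 1 is not an eigenvalue of K and ker(I - K) = {0}, so we are in the first case: for every y there is a unique x = (I - K)^(-1) y. Explicitly, by the Sherman–Morrison formula, (I - u v^T)^(-1) = I + u v^T/(1 - v·u), i.e. (I - K)^(-1) = I + K/(2).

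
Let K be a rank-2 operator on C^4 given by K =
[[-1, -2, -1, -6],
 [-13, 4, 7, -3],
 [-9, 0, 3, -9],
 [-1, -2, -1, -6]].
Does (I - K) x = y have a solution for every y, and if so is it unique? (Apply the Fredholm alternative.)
(I - K) is invertible (det(I - K) = -86 ≠ 0), so for every y in C^4 the equation (I - K) x = y has a unique solution.

K has rank 2 and factors as K = U V^T = u1 v1^T + u2 v2^T with u1 = (1, -2, 0, 1), v1 = (2, -2, -2, -3), u2 = (1, 3, 3, 1), v2 = (-3, 0, 1, -3) (multiplying out reproduces the displayed K). The nonzero eigenvalues of U V^T coincide with those of the 2 x 2 matrix G = V^T U = [[v1·u1, v1·u2], [v2·u1, v2·u2]] = [[3, -13], [-6, -3]], and by the Sylvester determinant identity det(I_4 - U V^T) = det(I_2 - V^T U) = det([[-2, 13], [6, 4]]) = (-2)(4) - (13)(6) = -86. (Direct check: I - K =
[[2, 2, 1, 6],
 [13, -3, -7, 3],
 [9, 0, -2, 9],
 [1, 2, 1, 7]]
has determinant -86.) The finite-dimensional Fredholm alternative says: either (I - K) is invertible, or ker(I - K) ≠ {0} and then range(I - K) = ker((I - K)^*)^⊥, with dim ker(I - K) = dim ker((I - K)^*). Since det(I - K) ≠ 0, 1 is not an eigenvalue of K and ker(I - K) = {0}, so we are in the first case: for every y there is a unique x = (I - K)^(-1) y. (Explicitly, by the Woodbury identity, (I - U V^T)^(-1) = I + U (I_2 - G)^(-1) V^T.)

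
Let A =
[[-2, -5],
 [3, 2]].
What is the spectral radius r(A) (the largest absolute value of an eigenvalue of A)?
r(A) = sqrt(11) ≈ 3.3166

The eigenvalues of A are the roots of its characteristic polynomial. With M = A (coefficients from the trace and determinant):
  p(λ) = det(λ I - M) = λ^2 + 11.
For λ^2 + 11 the discriminant is -44. It is negative, so the roots are the complex-conjugate pair λ = 0 ± (sqrt(44)/2) i ≈ 0 ± 3.3166i. For a conjugate pair the product of the roots equals the constant term, so |λ|^2 = 11 and |λ| = sqrt(11) ≈ 3.3166.
Thus the eigenvalues (to 4 decimals) are 0 ± 3.3166i (modulus 3.3166). The spectral radius is the largest modulus: r(A) = sqrt(11) ≈ 3.3166. (Cross-check: r(A) ≤ ||A||_2 ≈ 6.2361; equality holds whenever A is normal, though it can also hold for some non-normal A.)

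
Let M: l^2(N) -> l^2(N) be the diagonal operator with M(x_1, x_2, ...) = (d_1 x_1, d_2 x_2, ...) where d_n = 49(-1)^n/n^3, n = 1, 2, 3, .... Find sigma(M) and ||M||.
sigma(M) = {49(-1)^n/n^3 : n ≥ 1} ∪ {0}; ||M|| = 49

A bounded diagonal operator on l^2 with diagonal entries d_n has spectrum equal to the closure of {d_n : n ≥ 1}: every d_n is an eigenvalue (with eigenvector e_n), so {d_n} ⊂ sigma(M); the spectrum is closed, so its closure is too; and for lambda not in the closure, (M - lambda I) has bounded inverse (the diagonal entries 1/(d_n - lambda) are bounded). For our sequence d_n = 49(-1)^n/n^3, n = 1, 2, 3, ...:
  - {d_n} = {49(-1)^n/n^3 : n ≥ 1}; the only limit point is 0
  - closure = {49(-1)^n/n^3 : n ≥ 1} ∪ {0}
For the norm: a diagonal operator has ||M|| = sup_n |d_n|. Here |d_n| = 49/n^3 is decreasing, so sup_n |d_n| = |d_1| = 49. So ||M|| = 49.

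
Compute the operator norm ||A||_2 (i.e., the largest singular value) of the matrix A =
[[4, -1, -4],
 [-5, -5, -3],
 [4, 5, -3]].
||A||_2 ≈ 9.7917 (= sqrt(largest eigenvalue of A^T A))

||A||_2 = sigma_max(A) = sqrt(lambda_max(A^T A)). Form the symmetric matrix M = A^T A =
[[57, 41, -13],
 [41, 51, 4],
 [-13, 4, 34]].
Its characteristic polynomial (trace, sum of principal 2x2 minors, determinant of M give the coefficients) is
  p(λ) = det(λ I - M) = λ^3 - 142λ^2 + 4713λ - 27889.
No integer candidate from the rational root theorem (±divisors of 27889) is a root, so the roots are irrational. The cubic discriminant is Δ = 24688001825 > 0, so there are three distinct real roots. p(7) = -1513 and p(8) = 1239 have opposite signs, so a root lies in (7, 8); Newton's method refines it to λ ≈ 7.539. p(38) = 1029 and p(39) = -745 have opposite signs, so a root lies in (38, 39); Newton's method refines it to λ ≈ 38.5837. p(95) = -4329 and p(96) = 623 have opposite signs, so a root lies in (95, 96); Newton's method refines it to λ ≈ 95.8773. Check (Vieta): the three roots sum to 142, matching tr M = 142.
So the eigenvalues of A^T A are ≈ 7.539, 38.5837, 95.8773 (all ≥ 0, as they must be for A^T A). The largest is λ_max ≈ 95.8773, hence ||A||_2 = sqrt(λ_max) ≈ 9.7917.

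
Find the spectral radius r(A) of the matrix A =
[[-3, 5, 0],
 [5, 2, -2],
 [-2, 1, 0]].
r(A) ≈ 5.6752

The eigenvalues of A are the roots of its characteristic polynomial. With M = A (coefficients from the trace, the sum of principal 2x2 minors, and det A):
  p(λ) = det(λ I - M) = λ^3 + λ^2 - 29λ - 14.
No integer candidate from the rational root theorem (±divisors of 14) is a root, so the roots are irrational. The cubic discriminant is Δ = 100469 > 0, so there are three distinct real roots. p(-6) = -20 and p(-5) = 31 have opposite signs, so a root lies in (-6, -5); Newton's method refines it to λ ≈ -5.6752. p(-1) = 15 and p(0) = -14 have opposite signs, so a root lies in (-1, 0); Newton's method refines it to λ ≈ -0.4786. p(5) = -9 and p(6) = 64 have opposite signs, so a root lies in (5, 6); Newton's method refines it to λ ≈ 5.1539. Check (Vieta): the three roots sum to -1, matching tr M = -1.
Thus the eigenvalues (to 4 decimals) are -5.6752 (modulus 5.6752); -0.4786 (modulus 0.4786); 5.1539 (modulus 5.1539). The spectral radius is the largest modulus: r(A) ≈ 5.6752. (Cross-check: r(A) ≤ ||A||_2 ≈ 6.5815; equality holds whenever A is normal, though it can also hold for some non-normal A.)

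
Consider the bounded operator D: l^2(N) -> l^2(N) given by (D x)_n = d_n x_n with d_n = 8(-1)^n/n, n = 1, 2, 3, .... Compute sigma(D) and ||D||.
sigma(D) = {8(-1)^n/n : n ≥ 1} ∪ {0}; ||D|| = 8

A bounded diagonal operator on l^2 with diagonal entries d_n has spectrum equal to the closure of {d_n : n ≥ 1}: every d_n is an eigenvalue (with eigenvector e_n), so {d_n} ⊂ sigma(D); the spectrum is closed, so its closure is too; and for lambda not in the closure, (D - lambda I) has bounded inverse (the diagonal entries 1/(d_n - lambda) are bounded). For our sequence d_n = 8(-1)^n/n, n = 1, 2, 3, ...:
  - {d_n} = {8(-1)^n/n : n ≥ 1}; the only limit point is 0
  - closure = {8(-1)^n/n : n ≥ 1} ∪ {0}
For the norm: a diagonal operator has ||D|| = sup_n |d_n|. Here |d_n| = 8/n is decreasing, so sup_n |d_n| = |d_1| = 8. So ||D|| = 8.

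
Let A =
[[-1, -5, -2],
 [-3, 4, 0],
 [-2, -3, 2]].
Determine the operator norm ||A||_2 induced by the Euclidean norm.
||A||_2 ≈ 7.1004 (= sqrt(largest eigenvalue of A^T A))

||A||_2 = sigma_max(A) = sqrt(lambda_max(A^T A)). Form the symmetric matrix M = A^T A =
[[14, -1, -2],
 [-1, 50, 4],
 [-2, 4, 8]].
Its characteristic polynomial (trace, sum of principal 2x2 minors, determinant of M give the coefficients) is
  p(λ) = det(λ I - M) = λ^3 - 72λ^2 + 1191λ - 5184.
No integer candidate from the rational root theorem (±divisors of 5184) is a root, so the roots are irrational. The cubic discriminant is Δ = 132188004 > 0, so there are three distinct real roots. p(7) = -32 and p(8) = 248 have opposite signs, so a root lies in (7, 8); Newton's method refines it to λ ≈ 7.0985. p(14) = 122 and p(15) = -144 have opposite signs, so a root lies in (14, 15); Newton's method refines it to λ ≈ 14.4854. p(50) = -634 and p(51) = 936 have opposite signs, so a root lies in (50, 51); Newton's method refines it to λ ≈ 50.4161. Check (Vieta): the three roots sum to 72, matching tr M = 72.
So the eigenvalues of A^T A are ≈ 7.0985, 14.4854, 50.4161 (all ≥ 0, as they must be for A^T A). The largest is λ_max ≈ 50.4161, hence ||A||_2 = sqrt(λ_max) ≈ 7.1004.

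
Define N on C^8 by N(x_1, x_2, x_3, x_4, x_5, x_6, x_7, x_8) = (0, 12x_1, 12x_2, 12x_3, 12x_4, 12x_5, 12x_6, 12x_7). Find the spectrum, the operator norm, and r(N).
sigma(N) = {0}; ||N|| = 12; r(N) = 0. (N is nilpotent with N^8 = 0.)

On C^8, N is a strictly lower-triangular matrix with 12 on the subdiagonal and zeros elsewhere, so its characteristic polynomial is lambda^8 and every eigenvalue is 0: sigma(N) = {0}. For the operator norm, N e_i = 12e_{i+1} for i = 1, ..., 7 and N e_8 = 0, so the singular values of N are 12 (with multiplicity 7) and 0; hence ||N|| = 12. The spectral radius r(N) = max|lambda| = 0. Note ||N|| > r(N) — characteristic of non-normal nilpotent operators. Indeed N^8 = 0.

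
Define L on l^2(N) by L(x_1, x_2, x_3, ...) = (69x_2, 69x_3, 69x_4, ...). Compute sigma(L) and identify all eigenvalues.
sigma(L) = closed disk {z in C : |z| ≤ 69}; sigma_p(L) = open disk {z in C : |z| < 69}

Note L = 69·V where V is the unit left shift (V x)_k = x_{k+1}; so sigma(L) = 69·sigma(V) and ||L|| = 69||V||. ||L x||^2 = 4761sum_{k≥2} |x_k|^2 ≤ 4761||x||^2, with equality on {x : x_1 = 0}, so ||L|| = 69. For any lambda with |lambda| < 69, set r = lambda/69 (|r| < 1); the vector x = (1, r, r^2, ...) is in l^2 and satisfies L x = 69(r, r^2, ...) = lambda x, so lambda is an eigenvalue. On the boundary |lambda| = 69 the geometric series diverges, so no l^2 eigenvector exists, but these lambda lie in the approximate point spectrum. Hence sigma(L) is the closed disk of radius 69 and sigma_p(L) is the open disk.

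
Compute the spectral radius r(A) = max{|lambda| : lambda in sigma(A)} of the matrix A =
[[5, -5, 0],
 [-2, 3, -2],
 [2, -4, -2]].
r(A) ≈ 7.9206

The eigenvalues of A are the roots of its characteristic polynomial. With M = A (coefficients from the trace, the sum of principal 2x2 minors, and det A):
  p(λ) = det(λ I - M) = λ^3 - 6λ^2 - 19λ + 30.
No integer candidate from the rational root theorem (±divisors of 30) is a root, so the roots are irrational. The cubic discriminant is Δ = 103612 > 0, so there are three distinct real roots. p(-4) = -54 and p(-3) = 6 have opposite signs, so a root lies in (-4, -3); Newton's method refines it to λ ≈ -3.1305. p(1) = 6 and p(2) = -24 have opposite signs, so a root lies in (1, 2); Newton's method refines it to λ ≈ 1.2099. p(7) = -54 and p(8) = 6 have opposite signs, so a root lies in (7, 8); Newton's method refines it to λ ≈ 7.9206. Check (Vieta): the three roots sum to 6, matching tr M = 6.
Thus the eigenvalues (to 4 decimals) are -3.1305 (modulus 3.1305); 1.2099 (modulus 1.2099); 7.9206 (modulus 7.9206). The spectral radius is the largest modulus: r(A) ≈ 7.9206. (Cross-check: r(A) ≤ ||A||_2 ≈ 9.0249; equality holds whenever A is normal, though it can also hold for some non-normal A.)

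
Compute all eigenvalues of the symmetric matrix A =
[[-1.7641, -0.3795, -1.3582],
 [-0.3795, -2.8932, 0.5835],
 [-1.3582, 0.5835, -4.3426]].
sigma(A) ≈ {-5, -3, -1}

A is real symmetric, so its spectrum consists of real eigenvalues. Expanding the characteristic polynomial of the displayed matrix gives
  det(λ I - A) = p(λ) = λ^3 + (9)λ^2 + (23)λ + (15).
Solving p(λ) = 0 yields eigenvalues ≈ -5, -3, -1. (A is shown rounded to 4 decimals, so these recover the underlying integer eigenvalues to within that precision.)
Verification: the trace of A = -9 equals the sum of eigenvalues -9, and det(A) ≈ -14.9995 matches the eigenvalue product -15.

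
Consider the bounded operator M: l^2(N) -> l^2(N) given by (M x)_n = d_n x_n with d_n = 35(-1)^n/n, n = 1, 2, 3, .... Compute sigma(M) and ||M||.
sigma(M) = {35(-1)^n/n : n ≥ 1} ∪ {0}; ||M|| = 35

A bounded diagonal operator on l^2 with diagonal entries d_n has spectrum equal to the closure of {d_n : n ≥ 1}: every d_n is an eigenvalue (with eigenvector e_n), so {d_n} ⊂ sigma(M); the spectrum is closed, so its closure is too; and for lambda not in the closure, (M - lambda I) has bounded inverse (the diagonal entries 1/(d_n - lambda) are bounded). For our sequence d_n = 35(-1)^n/n, n = 1, 2, 3, ...:
  - {d_n} = {35(-1)^n/n : n ≥ 1}; the only limit point is 0
  - closure = {35(-1)^n/n : n ≥ 1} ∪ {0}
For the norm: a diagonal operator has ||M|| = sup_n |d_n|. Here |d_n| = 35/n is decreasing, so sup_n |d_n| = |d_1| = 35. So ||M|| = 35.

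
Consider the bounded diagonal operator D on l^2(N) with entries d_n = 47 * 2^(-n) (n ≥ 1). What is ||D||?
||D|| = 47/2 (attained at n = 1)

For D diagonal, ||D|| = sup_n |d_n|. The sequence d_n = 47 * 2^(-n) is positive and strictly decreasing (ratio 2^(-1) < 1), so the supremum is d_1 = 47/2. Hence ||D|| = 47/2.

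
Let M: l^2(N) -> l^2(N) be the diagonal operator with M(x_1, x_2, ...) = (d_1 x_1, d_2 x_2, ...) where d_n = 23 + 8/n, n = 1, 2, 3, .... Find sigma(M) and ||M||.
sigma(M) = {23 + 8/n : n ≥ 1} ∪ {23}; ||M|| = 31

A bounded diagonal operator on l^2 with diagonal entries d_n has spectrum equal to the closure of {d_n : n ≥ 1}: every d_n is an eigenvalue (with eigenvector e_n), so {d_n} ⊂ sigma(M); the spectrum is closed, so its closure is too; and for lambda not in the closure, (M - lambda I) has bounded inverse (the diagonal entries 1/(d_n - lambda) are bounded). For our sequence d_n = 23 + 8/n, n = 1, 2, 3, ...:
  - {d_n} = {23 + 8/n : n ≥ 1}; the only limit point is 23
  - closure = {23 + 8/n : n ≥ 1} ∪ {23}
For the norm: a diagonal operator has ||M|| = sup_n |d_n|. Here d_n = 23 + 8/n is positive and decreasing, so sup_n |d_n| = d_1 = 23 + 8 = 31. So ||M|| = 31.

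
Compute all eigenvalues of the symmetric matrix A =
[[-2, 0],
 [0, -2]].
sigma(A) ≈ {-2} (-2 with multiplicity 2)

A is real symmetric, so its spectrum consists of real eigenvalues. Expanding the characteristic polynomial of the displayed matrix gives
  det(λ I - A) = p(λ) = λ^2 + (4)λ + (4).
Solving p(λ) = 0 yields eigenvalues ≈ -2, -2. (A is shown rounded to 4 decimals, so these recover the underlying integer eigenvalues to within that precision.)
Verification: the trace of A = -4 equals the sum of eigenvalues -4, and det(A) ≈ 4.0000 matches the eigenvalue product 4.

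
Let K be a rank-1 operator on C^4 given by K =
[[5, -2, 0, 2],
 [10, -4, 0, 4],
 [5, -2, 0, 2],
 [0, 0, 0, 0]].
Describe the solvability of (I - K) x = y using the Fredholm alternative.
(I - K) is singular (det(I - K) = 0, i.e. 1 ∈ sigma(K)). (I - K) x = y is solvable iff y ⊥ ker((I - K)^*) = span{(5, -2, 0, 2)}, i.e. iff 5y_1 - 2y_2 + 2y_4 = 0. When solvable, the solutions are x = y + c·(1, 2, 1, 0), c arbitrary (ker(I - K) = span{(1, 2, 1, 0)}, dimension 1).

K has rank 1, so it is an outer product K = u v^T: every row of K is a multiple of one row vector. Reading off the entries, u = (1, 2, 1, 0) and v = (5, -2, 0, 2) (row i of K equals u_i·v^T). A rank-one matrix u v^T satisfies K u = u (v·u) and kills the (3)-dimensional subspace v^⊥, so its characteristic polynomial is lambda^3 (lambda - v·u) with v·u = tr K = 1. Hence the eigenvalues of I - K are 1 (multiplicity 3) and 1 - (1) = 0, so det(I - K) = 0. (Direct check: I - K =
[[-4, 2, 0, -2],
 [-10, 5, 0, -4],
 [-5, 2, 1, -2],
 [0, 0, 0, 1]]
has determinant 0.) So 1 is an eigenvalue of K and (I - K) is not invertible. The finite-dimensional Fredholm alternative says: either (I - K) is invertible, or ker(I - K) ≠ {0} and then range(I - K) = ker((I - K)^*)^⊥, with dim ker(I - K) = dim ker((I - K)^*). We are in the second case, so we need both kernels. Kernel of I - K: (I - K) u = u - u (v·u) = u - u = 0, so ker(I - K) = span{u} = span{(1, 2, 1, 0)} (it is exactly 1-dimensional because rank(I - K) = 3). Kernel of the adjoint: K is real, so (I - K)^* = I - K^T = I - v u^T, and (I - v u^T) v = v - v (u·v) = 0; hence ker((I - K)^*) = span{v} = span{(5, -2, 0, 2)}. Therefore (I - K) x = y is solvable iff <y, v> = 0, i.e. iff 5y_1 - 2y_2 + 2y_4 = 0. When this holds, K y = u (v·y) = 0, so (I - K) y = y and x = y is a particular solution; the full solution set is the line x = y + c·u = y + c·(1, 2, 1, 0), c ∈ C.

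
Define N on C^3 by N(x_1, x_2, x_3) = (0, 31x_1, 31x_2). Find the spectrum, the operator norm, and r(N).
sigma(N) = {0}; ||N|| = 31; r(N) = 0. (N is nilpotent with N^3 = 0.)

On C^3, N is a strictly lower-triangular matrix with 31 on the subdiagonal and zeros elsewhere, so its characteristic polynomial is lambda^3 and every eigenvalue is 0: sigma(N) = {0}. For the operator norm, N e_i = 31e_{i+1} for i = 1, ..., 2 and N e_3 = 0, so the singular values of N are 31 (with multiplicity 2) and 0; hence ||N|| = 31. The spectral radius r(N) = max|lambda| = 0. Note ||N|| > r(N) — characteristic of non-normal nilpotent operators. Indeed N^3 = 0.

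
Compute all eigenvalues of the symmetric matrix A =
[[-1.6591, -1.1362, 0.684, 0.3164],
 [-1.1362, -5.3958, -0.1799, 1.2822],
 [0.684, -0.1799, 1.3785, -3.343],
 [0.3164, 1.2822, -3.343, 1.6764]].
sigma(A) ≈ {-6, -2, -1, 5}

A is real symmetric, so its spectrum consists of real eigenvalues. Expanding the characteristic polynomial of the displayed matrix gives
  det(λ I - A) = p(λ) = λ^4 + (4)λ^3 + (-25)λ^2 + (-88)λ + (-60).
Solving p(λ) = 0 yields eigenvalues ≈ -6, -2, -1, 5. (A is shown rounded to 4 decimals, so these recover the underlying integer eigenvalues to within that precision.)
Verification: the trace of A = -4 equals the sum of eigenvalues -4, and det(A) ≈ -59.9990 matches the eigenvalue product -60.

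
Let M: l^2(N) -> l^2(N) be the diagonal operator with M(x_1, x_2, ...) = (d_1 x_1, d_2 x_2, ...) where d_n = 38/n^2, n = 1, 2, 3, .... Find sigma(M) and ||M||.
sigma(M) = {38/n^2 : n ≥ 1} ∪ {0}; ||M|| = 38

A bounded diagonal operator on l^2 with diagonal entries d_n has spectrum equal to the closure of {d_n : n ≥ 1}: every d_n is an eigenvalue (with eigenvector e_n), so {d_n} ⊂ sigma(M); the spectrum is closed, so its closure is too; and for lambda not in the closure, (M - lambda I) has bounded inverse (the diagonal entries 1/(d_n - lambda) are bounded). For our sequence d_n = 38/n^2, n = 1, 2, 3, ...:
  - {d_n} = {38/n^2 : n ≥ 1}; the only limit point is 0
  - closure = {38/n^2 : n ≥ 1} ∪ {0}
For the norm: a diagonal operator has ||M|| = sup_n |d_n|. Here d_n = 38/n^2 is positive and decreasing, so sup_n |d_n| = d_1 = 38. So ||M|| = 38.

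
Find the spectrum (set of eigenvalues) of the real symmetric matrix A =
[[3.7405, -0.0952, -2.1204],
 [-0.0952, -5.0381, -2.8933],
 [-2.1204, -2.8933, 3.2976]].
sigma(A) ≈ {-6, 2, 6}

A is real symmetric, so its spectrum consists of real eigenvalues. Expanding the characteristic polynomial of the displayed matrix gives
  det(λ I - A) = p(λ) = λ^3 + (-2)λ^2 + (-36)λ + (72.0019).
Solving p(λ) = 0 yields eigenvalues ≈ -6, 2, 6. (A is shown rounded to 4 decimals, so these recover the underlying integer eigenvalues to within that precision.)
Verification: the trace of A = 2 equals the sum of eigenvalues 2, and det(A) ≈ -72.0019 matches the eigenvalue product -72.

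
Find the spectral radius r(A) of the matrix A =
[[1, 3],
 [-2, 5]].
r(A) = sqrt(11) ≈ 3.3166

The eigenvalues of A are the roots of its characteristic polynomial. With M = A (coefficients from the trace and determinant):
  p(λ) = det(λ I - M) = λ^2 - 6λ + 11.
For λ^2 - 6λ + 11 the discriminant is -8. It is negative, so the roots are the complex-conjugate pair λ = 3 ± (sqrt(8)/2) i ≈ 3 ± 1.4142i. For a conjugate pair the product of the roots equals the constant term, so |λ|^2 = 11 and |λ| = sqrt(11) ≈ 3.3166.
Thus the eigenvalues (to 4 decimals) are 3 ± 1.4142i (modulus 3.3166). The spectral radius is the largest modulus: r(A) = sqrt(11) ≈ 3.3166. (Cross-check: r(A) ≤ ||A||_2 ≈ 5.9667; equality holds whenever A is normal, though it can also hold for some non-normal A.)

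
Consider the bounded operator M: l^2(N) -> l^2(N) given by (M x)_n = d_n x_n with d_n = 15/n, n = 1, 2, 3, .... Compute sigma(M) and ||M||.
sigma(M) = {15/n : n ≥ 1} ∪ {0}; ||M|| = 15

A bounded diagonal operator on l^2 with diagonal entries d_n has spectrum equal to the closure of {d_n : n ≥ 1}: every d_n is an eigenvalue (with eigenvector e_n), so {d_n} ⊂ sigma(M); the spectrum is closed, so its closure is too; and for lambda not in the closure, (M - lambda I) has bounded inverse (the diagonal entries 1/(d_n - lambda) are bounded). For our sequence d_n = 15/n, n = 1, 2, 3, ...:
  - {d_n} = {15/n : n ≥ 1}; the only limit point is 0
  - closure = {15/n : n ≥ 1} ∪ {0}
For the norm: a diagonal operator has ||M|| = sup_n |d_n|. Here d_n = 15/n is positive and decreasing, so sup_n |d_n| = d_1 = 15. So ||M|| = 15.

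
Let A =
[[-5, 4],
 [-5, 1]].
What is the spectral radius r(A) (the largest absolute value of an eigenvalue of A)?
r(A) = sqrt(15) ≈ 3.873

The eigenvalues of A are the roots of its characteristic polynomial. With M = A (coefficients from the trace and determinant):
  p(λ) = det(λ I - M) = λ^2 + 4λ + 15.
For λ^2 + 4λ + 15 the discriminant is -44. It is negative, so the roots are the complex-conjugate pair λ = -2 ± (sqrt(44)/2) i ≈ -2 ± 3.3166i. For a conjugate pair the product of the roots equals the constant term, so |λ|^2 = 15 and |λ| = sqrt(15) ≈ 3.873.
Thus the eigenvalues (to 4 decimals) are -2 ± 3.3166i (modulus 3.873). The spectral radius is the largest modulus: r(A) = sqrt(15) ≈ 3.873. (Cross-check: r(A) ≤ ||A||_2 ≈ 7.9658; equality holds whenever A is normal, though it can also hold for some non-normal A.)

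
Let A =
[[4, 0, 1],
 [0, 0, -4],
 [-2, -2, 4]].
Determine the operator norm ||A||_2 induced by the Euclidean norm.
||A||_2 ≈ 6.043 (= sqrt(largest eigenvalue of A^T A))

||A||_2 = sigma_max(A) = sqrt(lambda_max(A^T A)). Form the symmetric matrix M = A^T A =
[[20, 4, -4],
 [4, 4, -8],
 [-4, -8, 33]].
Its characteristic polynomial (trace, sum of principal 2x2 minors, determinant of M give the coefficients) is
  p(λ) = det(λ I - M) = λ^3 - 57λ^2 + 776λ - 1024.
No integer candidate from the rational root theorem (±divisors of 1024) is a root, so the roots are irrational. The cubic discriminant is Δ = 115737664 > 0, so there are three distinct real roots. p(1) = -304 and p(2) = 308 have opposite signs, so a root lies in (1, 2); Newton's method refines it to λ ≈ 1.4753. p(19) = 2 and p(20) = -304 have opposite signs, so a root lies in (19, 20); Newton's method refines it to λ ≈ 19.0065. p(36) = -304 and p(37) = 308 have opposite signs, so a root lies in (36, 37); Newton's method refines it to λ ≈ 36.5182. Check (Vieta): the three roots sum to 57, matching tr M = 57.
So the eigenvalues of A^T A are ≈ 1.4753, 19.0065, 36.5182 (all ≥ 0, as they must be for A^T A). The largest is λ_max ≈ 36.5182, hence ||A||_2 = sqrt(λ_max) ≈ 6.043.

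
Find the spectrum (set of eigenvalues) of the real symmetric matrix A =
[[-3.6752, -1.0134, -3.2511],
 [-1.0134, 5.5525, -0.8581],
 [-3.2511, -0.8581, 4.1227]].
sigma(A) ≈ {-5, 5, 6}

A is real symmetric, so its spectrum consists of real eigenvalues. Expanding the characteristic polynomial of the displayed matrix gives
  det(λ I - A) = p(λ) = λ^3 + (-6)λ^2 + (-25)λ + (150).
Solving p(λ) = 0 yields eigenvalues ≈ -5, 5, 6. (A is shown rounded to 4 decimals, so these recover the underlying integer eigenvalues to within that precision.)
Verification: the trace of A = 6 equals the sum of eigenvalues 6, and det(A) ≈ -150.0001 matches the eigenvalue product -150.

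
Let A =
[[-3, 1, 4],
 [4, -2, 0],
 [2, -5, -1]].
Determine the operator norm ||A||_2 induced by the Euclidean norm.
||A||_2 ≈ 7.5573 (= sqrt(largest eigenvalue of A^T A))

||A||_2 = sigma_max(A) = sqrt(lambda_max(A^T A)). Form the symmetric matrix M = A^T A =
[[29, -21, -14],
 [-21, 30, 9],
 [-14, 9, 17]].
Its characteristic polynomial (trace, sum of principal 2x2 minors, determinant of M give the coefficients) is
  p(λ) = det(λ I - M) = λ^3 - 76λ^2 + 1155λ - 4356.
No integer candidate from the rational root theorem (±divisors of 4356) is a root, so the roots are irrational. The cubic discriminant is Δ = 263751444 > 0, so there are three distinct real roots. p(5) = -356 and p(6) = 54 have opposite signs, so a root lies in (5, 6); Newton's method refines it to λ ≈ 5.8499. p(13) = 12 and p(14) = -338 have opposite signs, so a root lies in (13, 14); Newton's method refines it to λ ≈ 13.038. p(57) = -252 and p(58) = 2082 have opposite signs, so a root lies in (57, 58); Newton's method refines it to λ ≈ 57.1121. Check (Vieta): the three roots sum to 76, matching tr M = 76.
So the eigenvalues of A^T A are ≈ 5.8499, 13.038, 57.1121 (all ≥ 0, as they must be for A^T A). The largest is λ_max ≈ 57.1121, hence ||A||_2 = sqrt(λ_max) ≈ 7.5573.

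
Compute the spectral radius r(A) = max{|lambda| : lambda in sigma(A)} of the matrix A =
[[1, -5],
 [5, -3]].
r(A) = sqrt(22) ≈ 4.6904

The eigenvalues of A are the roots of its characteristic polynomial. With M = A (coefficients from the trace and determinant):
  p(λ) = det(λ I - M) = λ^2 + 2λ + 22.
For λ^2 + 2λ + 22 the discriminant is -84. It is negative, so the roots are the complex-conjugate pair λ = -1 ± (sqrt(84)/2) i ≈ -1 ± 4.5826i. For a conjugate pair the product of the roots equals the constant term, so |λ|^2 = 22 and |λ| = sqrt(22) ≈ 4.6904.
Thus the eigenvalues (to 4 decimals) are -1 ± 4.5826i (modulus 4.6904). The spectral radius is the largest modulus: r(A) = sqrt(22) ≈ 4.6904. (Cross-check: r(A) ≤ ||A||_2 ≈ 7.099; equality holds whenever A is normal, though it can also hold for some non-normal A.)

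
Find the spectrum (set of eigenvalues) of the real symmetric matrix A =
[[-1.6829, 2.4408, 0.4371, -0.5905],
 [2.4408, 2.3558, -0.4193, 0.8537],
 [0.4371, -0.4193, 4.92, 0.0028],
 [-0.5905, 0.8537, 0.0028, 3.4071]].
sigma(A) ≈ {-3, 3, 4, 5}

A is real symmetric, so its spectrum consists of real eigenvalues. Expanding the characteristic polynomial of the displayed matrix gives
  det(λ I - A) = p(λ) = λ^4 + (-9)λ^3 + (11)λ^2 + (81.0018)λ + (-180.0041).
Solving p(λ) = 0 yields eigenvalues ≈ -3, 3, 4, 5. (A is shown rounded to 4 decimals, so these recover the underlying integer eigenvalues to within that precision.)
Verification: the trace of A = 9 equals the sum of eigenvalues 9, and det(A) ≈ -180.0041 matches the eigenvalue product -180.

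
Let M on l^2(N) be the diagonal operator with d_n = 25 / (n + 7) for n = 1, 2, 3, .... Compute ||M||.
||M|| = 25/8 (attained at n = 1)

For M diagonal, ||M|| = sup_n |d_n| = sup_n 25/(n + 7). This is positive and strictly decreasing in n, so the supremum is attained at n = 1: d_1 = 25/(1 + 7) = 25/8. Hence ||M|| = 25/8.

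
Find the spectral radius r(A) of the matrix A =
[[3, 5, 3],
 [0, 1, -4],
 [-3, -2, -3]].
r(A) ≈ 4.5255

The eigenvalues of A are the roots of its characteristic polynomial. With M = A (coefficients from the trace, the sum of principal 2x2 minors, and det A):
  p(λ) = det(λ I - M) = λ^3 - λ^2 - 8λ - 36.
No integer candidate from the rational root theorem (±divisors of 36) is a root, so the roots are irrational. The cubic discriminant is Δ = -38208 < 0, so there is one real root and a complex-conjugate pair. p(4) = -20 and p(5) = 24 have opposite signs, so a root lies in (4, 5); Newton's method refines it to λ ≈ 4.5255. Dividing out (λ - (4.5255)) leaves approximately λ^2 + 3.5255λ + 7.9549. For λ^2 + 3.5255λ + 7.9549 the discriminant is -19.3901. It is negative, so the remaining roots are the complex-conjugate pair λ ≈ -1.7628 ± 2.2017i. Their product equals the constant term, so |λ|^2 ≈ 7.9549 and |λ| ≈ 2.8204.
Thus the eigenvalues (to 4 decimals) are 4.5255 (modulus 4.5255); -1.7628 ± 2.2017i (modulus 2.8204). The spectral radius is the largest modulus: r(A) ≈ 4.5255. (Cross-check: r(A) ≤ ||A||_2 ≈ 8.0711; equality holds whenever A is normal, though it can also hold for some non-normal A.)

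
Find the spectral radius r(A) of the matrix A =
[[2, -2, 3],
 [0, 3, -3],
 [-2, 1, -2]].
r(A) = sqrt(5) ≈ 2.2361

The eigenvalues of A are the roots of its characteristic polynomial. With M = A (coefficients from the trace, the sum of principal 2x2 minors, and det A):
  p(λ) = det(λ I - M) = λ^3 - 3λ^2 + 5λ.
The constant term is 0, so λ = 0 is a root. Dividing out λ leaves p(λ) = λ(λ^2 - 3λ + 5). For λ^2 - 3λ + 5 the discriminant is -11. It is negative, so the roots are the complex-conjugate pair λ = 3/2 ± (sqrt(11)/2) i ≈ 1.5 ± 1.6583i. For a conjugate pair the product of the roots equals the constant term, so |λ|^2 = 5 and |λ| = sqrt(5) ≈ 2.2361.
Thus the eigenvalues (to 4 decimals) are 1.5 ± 1.6583i (modulus 2.2361); 0 (modulus 0). The spectral radius is the largest modulus: r(A) = sqrt(5) ≈ 2.2361. (Cross-check: r(A) ≤ ||A||_2 ≈ 6.3001; equality holds whenever A is normal, though it can also hold for some non-normal A.)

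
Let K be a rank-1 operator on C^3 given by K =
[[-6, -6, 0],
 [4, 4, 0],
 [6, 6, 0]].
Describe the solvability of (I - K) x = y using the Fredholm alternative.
(I - K) is invertible (det(I - K) = 3 ≠ 0), so for every y in C^3 the equation (I - K) x = y has a unique solution.

K has rank 1, so it is an outer product K = u v^T: every row of K is a multiple of one row vector. Reading off the entries, u = (3, -2, -3) and v = (-2, -2, 0) (row i of K equals u_i·v^T). A rank-one matrix u v^T satisfies K u = u (v·u) and kills the (2)-dimensional subspace v^⊥, so its characteristic polynomial is lambda^2 (lambda - v·u) with v·u = tr K = -2. Hence the eigenvalues of I - K are 1 (multiplicity 2) and 1 - (-2) = 3, so det(I - K) = 3. (Direct check: I - K =
[[7, 6, 0],
 [-4, -3, 0],
 [-6, -6, 1]]
has determinant 3.) The finite-dimensional Fredholm alternative says: either (I - K) is invertible, or ker(I - K) ≠ {0} and then range(I - K) = ker((I - K)^*)^⊥, with dim ker(I - K) = dim ker((I - K)^*). Since det(I - K) ≠ 0, 1 is not an eigenvalue of K and ker(I - K) = {0}, so we are in the first case: for every y there is a unique x = (I - K)^(-1) y. Explicitly, by the Sherman–Morrison formula, (I - u v^T)^(-1) = I + u v^T/(1 - v·u), i.e. (I - K)^(-1) = I + K/(3).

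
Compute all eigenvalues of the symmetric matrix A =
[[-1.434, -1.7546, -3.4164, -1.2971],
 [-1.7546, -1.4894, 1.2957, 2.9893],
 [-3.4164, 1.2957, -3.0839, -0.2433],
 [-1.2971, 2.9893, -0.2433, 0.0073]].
sigma(A) ≈ {-6, -4, 0, 4}

A is real symmetric, so its spectrum consists of real eigenvalues. Expanding the characteristic polynomial of the displayed matrix gives
  det(λ I - A) = p(λ) = λ^4 + (6)λ^3 + (-16)λ^2 + (-96)λ + (-0.0083).
Solving p(λ) = 0 yields eigenvalues ≈ -6, -4, 0, 4. (A is shown rounded to 4 decimals, so these recover the underlying integer eigenvalues to within that precision.)
Verification: the trace of A = -6 equals the sum of eigenvalues -6, and det(A) ≈ -0.0083 matches the eigenvalue product 0.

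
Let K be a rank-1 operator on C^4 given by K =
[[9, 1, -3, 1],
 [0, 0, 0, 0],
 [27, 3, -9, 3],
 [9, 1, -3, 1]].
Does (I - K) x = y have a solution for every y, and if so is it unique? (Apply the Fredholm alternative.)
(I - K) is singular (det(I - K) = 0, i.e. 1 ∈ sigma(K)). (I - K) x = y is solvable iff y ⊥ ker((I - K)^*) = span{(9, 1, -3, 1)}, i.e. iff 9y_1 + y_2 - 3y_3 + y_4 = 0. When solvable, the solutions are x = y + c·(1, 0, 3, 1), c arbitrary (ker(I - K) = span{(1, 0, 3, 1)}, dimension 1).

K has rank 1, so it is an outer product K = u v^T: every row of K is a multiple of one row vector. Reading off the entries, u = (1, 0, 3, 1) and v = (9, 1, -3, 1) (row i of K equals u_i·v^T). A rank-one matrix u v^T satisfies K u = u (v·u) and kills the (3)-dimensional subspace v^⊥, so its characteristic polynomial is lambda^3 (lambda - v·u) with v·u = tr K = 1. Hence the eigenvalues of I - K are 1 (multiplicity 3) and 1 - (1) = 0, so det(I - K) = 0. (Direct check: I - K =
[[-8, -1, 3, -1],
 [0, 1, 0, 0],
 [-27, -3, 10, -3],
 [-9, -1, 3, 0]]
has determinant 0.) So 1 is an eigenvalue of K and (I - K) is not invertible. The finite-dimensional Fredholm alternative says: either (I - K) is invertible, or ker(I - K) ≠ {0} and then range(I - K) = ker((I - K)^*)^⊥, with dim ker(I - K) = dim ker((I - K)^*). We are in the second case, so we need both kernels. Kernel of I - K: (I - K) u = u - u (v·u) = u - u = 0, so ker(I - K) = span{u} = span{(1, 0, 3, 1)} (it is exactly 1-dimensional because rank(I - K) = 3). Kernel of the adjoint: K is real, so (I - K)^* = I - K^T = I - v u^T, and (I - v u^T) v = v - v (u·v) = 0; hence ker((I - K)^*) = span{v} = span{(9, 1, -3, 1)}. Therefore (I - K) x = y is solvable iff <y, v> = 0, i.e. iff 9y_1 + y_2 - 3y_3 + y_4 = 0. When this holds, K y = u (v·y) = 0, so (I - K) y = y and x = y is a particular solution; the full solution set is the line x = y + c·u = y + c·(1, 0, 3, 1), c ∈ C.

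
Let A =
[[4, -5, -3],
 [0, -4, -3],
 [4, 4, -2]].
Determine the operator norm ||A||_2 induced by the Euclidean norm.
||A||_2 ≈ 8.3387 (= sqrt(largest eigenvalue of A^T A))

||A||_2 = sigma_max(A) = sqrt(lambda_max(A^T A)). Form the symmetric matrix M = A^T A =
[[32, -4, -20],
 [-4, 57, 19],
 [-20, 19, 22]].
Its characteristic polynomial (trace, sum of principal 2x2 minors, determinant of M give the coefficients) is
  p(λ) = det(λ I - M) = λ^3 - 111λ^2 + 3005λ - 8464.
No integer candidate from the rational root theorem (±divisors of 8464) is a root, so the roots are irrational. The cubic discriminant is Δ = 5299032757 > 0, so there are three distinct real roots. p(3) = -421 and p(4) = 1844 have opposite signs, so a root lies in (3, 4); Newton's method refines it to λ ≈ 3.1793. p(38) = 314 and p(39) = -781 have opposite signs, so a root lies in (38, 39); Newton's method refines it to λ ≈ 38.286. p(69) = -1081 and p(70) = 986 have opposite signs, so a root lies in (69, 70); Newton's method refines it to λ ≈ 69.5347. Check (Vieta): the three roots sum to 111, matching tr M = 111.
So the eigenvalues of A^T A are ≈ 3.1793, 38.286, 69.5347 (all ≥ 0, as they must be for A^T A). The largest is λ_max ≈ 69.5347, hence ||A||_2 = sqrt(λ_max) ≈ 8.3387.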